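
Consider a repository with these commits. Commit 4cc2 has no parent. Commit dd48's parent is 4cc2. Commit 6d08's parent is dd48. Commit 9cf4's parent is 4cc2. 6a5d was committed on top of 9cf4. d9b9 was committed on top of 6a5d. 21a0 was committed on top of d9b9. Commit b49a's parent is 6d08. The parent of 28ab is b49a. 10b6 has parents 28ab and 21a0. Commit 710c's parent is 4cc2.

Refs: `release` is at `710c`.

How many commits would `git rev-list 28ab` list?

Walking parent pointers from 28ab: reachable set = {28ab, 4cc2, 6d08, b49a, dd48}.
That is 5 commits.

5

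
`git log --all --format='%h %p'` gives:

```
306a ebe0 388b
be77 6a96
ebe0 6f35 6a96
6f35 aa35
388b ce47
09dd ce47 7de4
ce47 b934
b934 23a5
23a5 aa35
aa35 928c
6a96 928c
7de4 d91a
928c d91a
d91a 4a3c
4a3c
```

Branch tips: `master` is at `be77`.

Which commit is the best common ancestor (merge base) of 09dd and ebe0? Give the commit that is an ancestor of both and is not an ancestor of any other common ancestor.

aa35

Ancestors of 09dd: {09dd, 23a5, 4a3c, 7de4, 928c, aa35, b934, ce47, d91a}.
Ancestors of ebe0: {4a3c, 6a96, 6f35, 928c, aa35, d91a, ebe0}.
Common ancestors: {4a3c, 928c, aa35, d91a}.
Among these, aa35 is not an ancestor of any other common ancestor — it is the merge base.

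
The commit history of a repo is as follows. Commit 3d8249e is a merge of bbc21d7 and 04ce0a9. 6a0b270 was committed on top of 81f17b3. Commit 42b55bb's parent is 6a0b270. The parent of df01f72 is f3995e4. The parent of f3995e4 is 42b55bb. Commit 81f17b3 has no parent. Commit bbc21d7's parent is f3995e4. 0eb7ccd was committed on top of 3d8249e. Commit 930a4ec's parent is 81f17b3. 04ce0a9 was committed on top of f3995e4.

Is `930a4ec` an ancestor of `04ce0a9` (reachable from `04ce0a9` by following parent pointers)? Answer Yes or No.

No

Ancestors of 04ce0a9: {04ce0a9, 42b55bb, 6a0b270, 81f17b3, f3995e4}.
930a4ec is not in that set, so it is not an ancestor of 04ce0a9.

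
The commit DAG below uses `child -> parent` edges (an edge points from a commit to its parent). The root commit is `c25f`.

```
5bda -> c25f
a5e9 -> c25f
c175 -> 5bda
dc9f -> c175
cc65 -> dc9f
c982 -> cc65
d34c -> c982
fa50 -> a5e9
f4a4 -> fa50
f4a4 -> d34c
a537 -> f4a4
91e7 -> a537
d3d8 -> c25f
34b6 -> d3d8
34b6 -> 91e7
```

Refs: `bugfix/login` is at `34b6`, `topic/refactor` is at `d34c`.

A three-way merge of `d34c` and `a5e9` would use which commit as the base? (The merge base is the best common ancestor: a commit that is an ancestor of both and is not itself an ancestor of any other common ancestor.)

Ancestors of d34c: {5bda, c175, c25f, c982, cc65, d34c, dc9f}.
Ancestors of a5e9: {a5e9, c25f}.
Common ancestors: {c25f}.
The only common ancestor is c25f, so it is the merge base.

c25f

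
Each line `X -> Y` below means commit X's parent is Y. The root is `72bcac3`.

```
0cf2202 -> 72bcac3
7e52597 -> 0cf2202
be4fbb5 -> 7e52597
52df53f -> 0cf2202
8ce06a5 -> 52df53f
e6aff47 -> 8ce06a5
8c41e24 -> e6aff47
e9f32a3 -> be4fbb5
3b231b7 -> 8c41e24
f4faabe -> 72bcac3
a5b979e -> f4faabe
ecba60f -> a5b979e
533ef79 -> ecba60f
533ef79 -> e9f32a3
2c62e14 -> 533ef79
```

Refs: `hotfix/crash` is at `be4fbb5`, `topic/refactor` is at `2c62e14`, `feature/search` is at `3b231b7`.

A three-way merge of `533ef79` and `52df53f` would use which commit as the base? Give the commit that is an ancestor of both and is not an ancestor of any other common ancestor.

0cf2202

Ancestors of 533ef79: {0cf2202, 533ef79, 72bcac3, 7e52597, a5b979e, be4fbb5, e9f32a3, ecba60f, f4faabe}.
Ancestors of 52df53f: {0cf2202, 52df53f, 72bcac3}.
Common ancestors: {0cf2202, 72bcac3}.
Among these, 0cf2202 is not an ancestor of any other common ancestor — it is the merge base.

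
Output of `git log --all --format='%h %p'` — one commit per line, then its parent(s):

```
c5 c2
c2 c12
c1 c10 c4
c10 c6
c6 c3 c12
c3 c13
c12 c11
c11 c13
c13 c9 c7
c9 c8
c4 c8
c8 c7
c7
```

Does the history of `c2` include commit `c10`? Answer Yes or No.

Ancestors of c2: {c11, c12, c13, c2, c7, c8, c9}.
c10 is not in that set, so it is not an ancestor of c2.

No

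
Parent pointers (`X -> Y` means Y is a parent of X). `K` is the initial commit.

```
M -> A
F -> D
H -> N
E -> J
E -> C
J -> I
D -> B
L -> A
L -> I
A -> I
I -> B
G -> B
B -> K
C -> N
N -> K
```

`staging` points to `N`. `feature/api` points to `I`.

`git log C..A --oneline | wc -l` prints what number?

3

Reachable from A: {A, B, I, K}.
Reachable from C: {C, K, N}.
In A's history but not C's: {A, B, I} — 3 commits.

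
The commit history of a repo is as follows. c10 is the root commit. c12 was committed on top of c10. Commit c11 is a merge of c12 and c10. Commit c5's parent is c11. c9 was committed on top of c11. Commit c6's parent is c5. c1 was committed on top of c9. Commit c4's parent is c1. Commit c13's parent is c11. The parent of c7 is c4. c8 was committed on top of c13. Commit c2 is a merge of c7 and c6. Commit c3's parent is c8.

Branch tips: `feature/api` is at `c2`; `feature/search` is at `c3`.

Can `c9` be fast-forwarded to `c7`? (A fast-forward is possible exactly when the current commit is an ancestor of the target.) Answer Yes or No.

A fast-forward from c9 to c7 is possible iff c9 is an ancestor of c7.
Ancestors of c7: {c1, c10, c11, c12, c4, c7, c9}.
c9 is among them, so fast-forward is possible.

Yes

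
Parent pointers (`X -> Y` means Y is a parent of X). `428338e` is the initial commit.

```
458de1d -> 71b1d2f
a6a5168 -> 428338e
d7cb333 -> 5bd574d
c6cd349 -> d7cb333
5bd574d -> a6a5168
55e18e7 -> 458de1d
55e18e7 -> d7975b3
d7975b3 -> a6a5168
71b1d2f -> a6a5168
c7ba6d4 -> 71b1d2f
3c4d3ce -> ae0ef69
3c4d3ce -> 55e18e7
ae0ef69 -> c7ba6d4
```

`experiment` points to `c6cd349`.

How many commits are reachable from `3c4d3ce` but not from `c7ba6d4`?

5

Reachable from 3c4d3ce: {3c4d3ce, 428338e, 458de1d, 55e18e7, 71b1d2f, a6a5168, ae0ef69, c7ba6d4, d7975b3}.
Reachable from c7ba6d4: {428338e, 71b1d2f, a6a5168, c7ba6d4}.
In 3c4d3ce's history but not c7ba6d4's: {3c4d3ce, 458de1d, 55e18e7, ae0ef69, d7975b3} — 5 commits.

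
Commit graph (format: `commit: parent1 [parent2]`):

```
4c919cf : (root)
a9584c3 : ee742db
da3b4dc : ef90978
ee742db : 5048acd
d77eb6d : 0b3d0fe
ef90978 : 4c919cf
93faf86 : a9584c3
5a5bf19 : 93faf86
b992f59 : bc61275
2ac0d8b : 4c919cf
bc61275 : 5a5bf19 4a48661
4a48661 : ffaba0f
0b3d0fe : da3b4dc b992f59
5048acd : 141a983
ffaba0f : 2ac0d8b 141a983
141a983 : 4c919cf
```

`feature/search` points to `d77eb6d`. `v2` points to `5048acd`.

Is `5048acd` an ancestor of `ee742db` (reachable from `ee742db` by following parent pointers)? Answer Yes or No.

Ancestors of ee742db (commits reachable by following parents): {141a983, 4c919cf, 5048acd, ee742db}.
5048acd is in that set, so it is an ancestor of ee742db.

Yes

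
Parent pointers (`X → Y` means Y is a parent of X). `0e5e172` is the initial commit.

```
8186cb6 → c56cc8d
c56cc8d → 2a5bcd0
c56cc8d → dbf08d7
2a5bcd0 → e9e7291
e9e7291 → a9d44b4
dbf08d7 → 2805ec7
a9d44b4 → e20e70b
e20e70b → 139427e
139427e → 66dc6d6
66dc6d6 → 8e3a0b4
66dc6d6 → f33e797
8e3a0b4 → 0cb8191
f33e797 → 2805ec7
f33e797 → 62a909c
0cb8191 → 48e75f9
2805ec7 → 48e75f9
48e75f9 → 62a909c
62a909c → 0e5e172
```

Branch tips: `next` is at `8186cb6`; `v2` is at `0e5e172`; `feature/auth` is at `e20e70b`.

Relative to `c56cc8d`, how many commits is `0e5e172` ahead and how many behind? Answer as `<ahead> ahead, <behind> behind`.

0 ahead, 14 behind

Reachable from 0e5e172: {0e5e172}.
Reachable from c56cc8d: {0cb8191, 0e5e172, 139427e, 2805ec7, 2a5bcd0, 48e75f9, 62a909c, 66dc6d6, 8e3a0b4, a9d44b4, c56cc8d, dbf08d7, e20e70b, e9e7291, f33e797}.
Only in 0e5e172's history (ahead): {} — 0.
Only in c56cc8d's history (behind): {0cb8191, 139427e, 2805ec7, 2a5bcd0, 48e75f9, 62a909c, 66dc6d6, 8e3a0b4, a9d44b4, c56cc8d, dbf08d7, e20e70b, e9e7291, f33e797} — 14.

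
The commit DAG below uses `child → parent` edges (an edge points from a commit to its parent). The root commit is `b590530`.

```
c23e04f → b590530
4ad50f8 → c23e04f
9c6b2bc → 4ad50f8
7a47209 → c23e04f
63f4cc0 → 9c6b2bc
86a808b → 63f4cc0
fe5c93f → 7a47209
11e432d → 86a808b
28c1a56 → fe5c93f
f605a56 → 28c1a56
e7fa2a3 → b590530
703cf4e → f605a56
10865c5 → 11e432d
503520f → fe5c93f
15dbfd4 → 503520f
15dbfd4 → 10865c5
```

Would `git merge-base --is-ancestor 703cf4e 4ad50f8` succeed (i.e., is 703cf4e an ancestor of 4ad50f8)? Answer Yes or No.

Ancestors of 4ad50f8: {4ad50f8, b590530, c23e04f}.
703cf4e is not in that set, so it is not an ancestor of 4ad50f8.

No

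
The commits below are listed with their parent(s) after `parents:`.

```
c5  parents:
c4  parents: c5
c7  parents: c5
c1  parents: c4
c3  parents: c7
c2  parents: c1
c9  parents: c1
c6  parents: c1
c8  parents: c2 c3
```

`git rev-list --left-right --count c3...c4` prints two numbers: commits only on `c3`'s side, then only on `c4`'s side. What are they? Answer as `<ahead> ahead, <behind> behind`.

Reachable from c3: {c3, c5, c7}.
Reachable from c4: {c4, c5}.
Only in c3's history (ahead): {c3, c7} — 2.
Only in c4's history (behind): {c4} — 1.

2 ahead, 1 behind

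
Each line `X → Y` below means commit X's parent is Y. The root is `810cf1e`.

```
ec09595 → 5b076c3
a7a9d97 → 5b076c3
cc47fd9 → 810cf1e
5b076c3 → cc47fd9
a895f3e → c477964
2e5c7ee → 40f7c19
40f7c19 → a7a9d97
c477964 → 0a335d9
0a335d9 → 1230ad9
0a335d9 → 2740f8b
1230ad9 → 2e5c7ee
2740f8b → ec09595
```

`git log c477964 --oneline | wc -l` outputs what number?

11

Walking parent pointers from c477964: reachable set = {0a335d9, 1230ad9, 2740f8b, 2e5c7ee, 40f7c19, 5b076c3, 810cf1e, a7a9d97, c477964, cc47fd9, ec09595}.
That is 11 commits.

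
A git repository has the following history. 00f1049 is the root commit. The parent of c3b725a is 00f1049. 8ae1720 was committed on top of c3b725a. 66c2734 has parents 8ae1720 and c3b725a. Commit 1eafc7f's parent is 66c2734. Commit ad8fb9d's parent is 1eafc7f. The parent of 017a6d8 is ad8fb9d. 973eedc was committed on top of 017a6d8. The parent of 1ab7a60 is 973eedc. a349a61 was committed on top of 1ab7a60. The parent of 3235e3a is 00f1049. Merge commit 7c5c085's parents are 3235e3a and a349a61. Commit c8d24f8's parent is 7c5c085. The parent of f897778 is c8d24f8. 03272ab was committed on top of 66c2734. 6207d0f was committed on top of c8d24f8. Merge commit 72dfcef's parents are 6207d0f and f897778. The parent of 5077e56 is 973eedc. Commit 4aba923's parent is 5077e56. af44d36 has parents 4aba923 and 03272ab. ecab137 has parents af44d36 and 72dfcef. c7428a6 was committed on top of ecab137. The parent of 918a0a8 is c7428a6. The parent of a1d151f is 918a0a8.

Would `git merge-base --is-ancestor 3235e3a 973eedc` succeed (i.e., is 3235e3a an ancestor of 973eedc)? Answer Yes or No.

Ancestors of 973eedc: {00f1049, 017a6d8, 1eafc7f, 66c2734, 8ae1720, 973eedc, ad8fb9d, c3b725a}.
3235e3a is not in that set, so it is not an ancestor of 973eedc.

No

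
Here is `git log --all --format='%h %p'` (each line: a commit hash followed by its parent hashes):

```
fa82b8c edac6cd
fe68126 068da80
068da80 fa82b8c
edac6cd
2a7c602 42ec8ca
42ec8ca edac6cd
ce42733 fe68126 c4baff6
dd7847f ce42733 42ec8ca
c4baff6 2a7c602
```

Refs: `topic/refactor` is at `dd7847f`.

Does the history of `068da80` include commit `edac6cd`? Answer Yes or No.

Ancestors of 068da80 (commits reachable by following parents): {068da80, edac6cd, fa82b8c}.
edac6cd is in that set, so it is an ancestor of 068da80.

Yes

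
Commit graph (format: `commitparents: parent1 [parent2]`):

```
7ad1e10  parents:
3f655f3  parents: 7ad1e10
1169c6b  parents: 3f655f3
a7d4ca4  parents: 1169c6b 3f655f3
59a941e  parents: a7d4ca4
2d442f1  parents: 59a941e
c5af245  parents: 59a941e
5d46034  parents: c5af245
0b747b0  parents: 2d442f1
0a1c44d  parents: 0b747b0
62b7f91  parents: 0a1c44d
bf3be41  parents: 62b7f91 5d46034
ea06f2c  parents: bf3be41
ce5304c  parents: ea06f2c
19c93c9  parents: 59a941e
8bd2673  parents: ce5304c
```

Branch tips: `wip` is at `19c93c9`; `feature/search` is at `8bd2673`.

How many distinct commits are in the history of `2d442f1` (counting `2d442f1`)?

6

Walking parent pointers from 2d442f1: reachable set = {1169c6b, 2d442f1, 3f655f3, 59a941e, 7ad1e10, a7d4ca4}.
That is 6 commits.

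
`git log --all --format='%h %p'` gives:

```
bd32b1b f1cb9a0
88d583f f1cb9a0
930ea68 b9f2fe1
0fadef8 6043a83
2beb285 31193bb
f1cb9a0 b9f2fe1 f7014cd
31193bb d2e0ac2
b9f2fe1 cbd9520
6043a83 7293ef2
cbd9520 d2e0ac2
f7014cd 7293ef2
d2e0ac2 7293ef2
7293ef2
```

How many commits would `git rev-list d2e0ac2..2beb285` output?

2

Reachable from 2beb285: {2beb285, 31193bb, 7293ef2, d2e0ac2}.
Reachable from d2e0ac2: {7293ef2, d2e0ac2}.
In 2beb285's history but not d2e0ac2's: {2beb285, 31193bb} — 2 commits.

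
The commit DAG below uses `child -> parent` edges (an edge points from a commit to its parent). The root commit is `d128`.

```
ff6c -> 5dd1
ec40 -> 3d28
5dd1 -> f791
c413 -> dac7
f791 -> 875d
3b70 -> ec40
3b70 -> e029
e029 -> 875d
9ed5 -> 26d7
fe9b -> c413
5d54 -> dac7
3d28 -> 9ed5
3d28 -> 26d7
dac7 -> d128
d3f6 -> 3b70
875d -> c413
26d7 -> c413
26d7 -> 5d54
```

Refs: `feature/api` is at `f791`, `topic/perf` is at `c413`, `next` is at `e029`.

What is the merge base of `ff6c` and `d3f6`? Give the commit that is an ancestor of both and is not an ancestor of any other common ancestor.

875d

Ancestors of ff6c: {5dd1, 875d, c413, d128, dac7, f791, ff6c}.
Ancestors of d3f6: {26d7, 3b70, 3d28, 5d54, 875d, 9ed5, c413, d128, d3f6, dac7, e029, ec40}.
Common ancestors: {875d, c413, d128, dac7}.
Among these, 875d is not an ancestor of any other common ancestor — it is the merge base.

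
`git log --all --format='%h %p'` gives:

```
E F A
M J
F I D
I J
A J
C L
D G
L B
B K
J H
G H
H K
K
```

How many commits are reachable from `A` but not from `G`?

2

Reachable from A: {A, H, J, K}.
Reachable from G: {G, H, K}.
In A's history but not G's: {A, J} — 2 commits.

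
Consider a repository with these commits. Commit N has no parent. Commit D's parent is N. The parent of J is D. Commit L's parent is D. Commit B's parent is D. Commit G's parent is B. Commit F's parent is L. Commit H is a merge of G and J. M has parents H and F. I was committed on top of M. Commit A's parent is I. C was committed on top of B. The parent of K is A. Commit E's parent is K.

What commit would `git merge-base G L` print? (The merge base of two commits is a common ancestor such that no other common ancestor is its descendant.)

D

Ancestors of G: {B, D, G, N}.
Ancestors of L: {D, L, N}.
Common ancestors: {D, N}.
Among these, D is not an ancestor of any other common ancestor — it is the merge base.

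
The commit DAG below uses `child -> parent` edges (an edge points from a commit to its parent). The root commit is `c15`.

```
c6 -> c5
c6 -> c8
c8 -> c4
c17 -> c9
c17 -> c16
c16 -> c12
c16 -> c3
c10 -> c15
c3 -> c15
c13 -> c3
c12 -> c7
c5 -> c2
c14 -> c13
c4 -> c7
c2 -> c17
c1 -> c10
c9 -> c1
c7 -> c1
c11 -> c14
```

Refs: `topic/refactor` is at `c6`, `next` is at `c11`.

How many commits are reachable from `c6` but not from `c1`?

Reachable from c6: {c1, c10, c12, c15, c16, c17, c2, c3, c4, c5, c6, c7, c8, c9}.
Reachable from c1: {c1, c10, c15}.
In c6's history but not c1's: {c12, c16, c17, c2, c3, c4, c5, c6, c7, c8, c9} — 11 commits.

11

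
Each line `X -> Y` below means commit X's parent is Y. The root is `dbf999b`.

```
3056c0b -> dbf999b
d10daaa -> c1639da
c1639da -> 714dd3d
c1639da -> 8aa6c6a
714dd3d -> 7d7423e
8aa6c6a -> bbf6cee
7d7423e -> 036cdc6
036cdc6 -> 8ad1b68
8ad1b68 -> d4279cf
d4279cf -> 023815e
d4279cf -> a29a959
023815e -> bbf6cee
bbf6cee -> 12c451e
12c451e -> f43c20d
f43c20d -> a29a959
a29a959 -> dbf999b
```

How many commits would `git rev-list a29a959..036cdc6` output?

7

Reachable from 036cdc6: {023815e, 036cdc6, 12c451e, 8ad1b68, a29a959, bbf6cee, d4279cf, dbf999b, f43c20d}.
Reachable from a29a959: {a29a959, dbf999b}.
In 036cdc6's history but not a29a959's: {023815e, 036cdc6, 12c451e, 8ad1b68, bbf6cee, d4279cf, f43c20d} — 7 commits.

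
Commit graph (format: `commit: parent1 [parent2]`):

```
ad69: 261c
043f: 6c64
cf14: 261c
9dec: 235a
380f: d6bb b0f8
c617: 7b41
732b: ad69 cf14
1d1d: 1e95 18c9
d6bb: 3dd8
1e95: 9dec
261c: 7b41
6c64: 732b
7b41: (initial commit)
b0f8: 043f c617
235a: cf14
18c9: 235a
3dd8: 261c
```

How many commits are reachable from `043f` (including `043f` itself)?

7

Walking parent pointers from 043f: reachable set = {043f, 261c, 6c64, 732b, 7b41, ad69, cf14}.
That is 7 commits.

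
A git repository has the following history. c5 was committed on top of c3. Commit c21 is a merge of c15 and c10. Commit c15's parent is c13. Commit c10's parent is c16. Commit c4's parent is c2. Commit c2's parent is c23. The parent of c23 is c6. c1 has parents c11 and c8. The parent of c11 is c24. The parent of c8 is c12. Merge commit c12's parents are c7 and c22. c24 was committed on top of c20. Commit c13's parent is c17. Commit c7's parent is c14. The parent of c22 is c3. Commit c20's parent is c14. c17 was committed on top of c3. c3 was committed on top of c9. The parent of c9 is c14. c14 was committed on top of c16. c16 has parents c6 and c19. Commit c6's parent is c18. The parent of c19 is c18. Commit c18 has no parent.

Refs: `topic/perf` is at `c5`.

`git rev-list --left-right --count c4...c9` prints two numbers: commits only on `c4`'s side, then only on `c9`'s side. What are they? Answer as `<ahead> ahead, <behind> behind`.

Reachable from c4: {c18, c2, c23, c4, c6}.
Reachable from c9: {c14, c16, c18, c19, c6, c9}.
Only in c4's history (ahead): {c2, c23, c4} — 3.
Only in c9's history (behind): {c14, c16, c19, c9} — 4.

3 ahead, 4 behind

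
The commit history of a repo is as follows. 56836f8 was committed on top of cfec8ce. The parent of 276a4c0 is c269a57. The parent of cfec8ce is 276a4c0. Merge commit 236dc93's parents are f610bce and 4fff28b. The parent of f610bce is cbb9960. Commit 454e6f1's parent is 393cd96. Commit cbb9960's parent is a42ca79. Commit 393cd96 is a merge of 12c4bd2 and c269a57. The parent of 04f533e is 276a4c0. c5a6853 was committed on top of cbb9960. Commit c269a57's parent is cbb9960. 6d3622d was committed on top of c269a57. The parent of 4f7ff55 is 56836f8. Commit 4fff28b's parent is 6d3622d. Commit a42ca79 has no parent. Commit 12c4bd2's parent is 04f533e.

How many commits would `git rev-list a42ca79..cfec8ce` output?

4

Reachable from cfec8ce: {276a4c0, a42ca79, c269a57, cbb9960, cfec8ce}.
Reachable from a42ca79: {a42ca79}.
In cfec8ce's history but not a42ca79's: {276a4c0, c269a57, cbb9960, cfec8ce} — 4 commits.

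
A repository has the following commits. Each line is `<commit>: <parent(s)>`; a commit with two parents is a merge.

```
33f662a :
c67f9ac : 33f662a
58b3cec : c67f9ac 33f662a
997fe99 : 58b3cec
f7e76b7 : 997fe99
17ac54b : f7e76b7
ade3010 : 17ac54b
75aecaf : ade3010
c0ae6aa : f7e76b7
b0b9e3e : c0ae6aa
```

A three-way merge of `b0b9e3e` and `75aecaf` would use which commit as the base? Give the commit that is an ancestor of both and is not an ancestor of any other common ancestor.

f7e76b7

Ancestors of b0b9e3e: {33f662a, 58b3cec, 997fe99, b0b9e3e, c0ae6aa, c67f9ac, f7e76b7}.
Ancestors of 75aecaf: {17ac54b, 33f662a, 58b3cec, 75aecaf, 997fe99, ade3010, c67f9ac, f7e76b7}.
Common ancestors: {33f662a, 58b3cec, 997fe99, c67f9ac, f7e76b7}.
Among these, f7e76b7 is not an ancestor of any other common ancestor — it is the merge base.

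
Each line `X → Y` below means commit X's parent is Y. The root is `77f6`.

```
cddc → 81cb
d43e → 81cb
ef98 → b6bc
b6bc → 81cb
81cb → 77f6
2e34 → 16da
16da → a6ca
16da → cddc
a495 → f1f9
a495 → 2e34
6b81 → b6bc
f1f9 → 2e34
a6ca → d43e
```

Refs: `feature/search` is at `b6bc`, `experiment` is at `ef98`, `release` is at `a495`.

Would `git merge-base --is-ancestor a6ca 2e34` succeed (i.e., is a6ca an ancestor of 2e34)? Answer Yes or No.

Ancestors of 2e34 (commits reachable by following parents): {16da, 2e34, 77f6, 81cb, a6ca, cddc, d43e}.
a6ca is in that set, so it is an ancestor of 2e34.

Yes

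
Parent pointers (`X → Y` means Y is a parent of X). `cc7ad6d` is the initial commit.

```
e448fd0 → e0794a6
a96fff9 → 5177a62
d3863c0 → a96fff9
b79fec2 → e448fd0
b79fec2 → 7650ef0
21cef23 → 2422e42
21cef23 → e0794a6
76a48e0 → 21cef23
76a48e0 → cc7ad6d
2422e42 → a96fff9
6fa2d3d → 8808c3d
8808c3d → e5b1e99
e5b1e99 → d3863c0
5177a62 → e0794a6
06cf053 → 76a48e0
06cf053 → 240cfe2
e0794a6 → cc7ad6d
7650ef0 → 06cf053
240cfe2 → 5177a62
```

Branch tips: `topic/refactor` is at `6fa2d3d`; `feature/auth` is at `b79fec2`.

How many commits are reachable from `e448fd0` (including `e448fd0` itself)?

Walking parent pointers from e448fd0: reachable set = {cc7ad6d, e0794a6, e448fd0}.
That is 3 commits.

3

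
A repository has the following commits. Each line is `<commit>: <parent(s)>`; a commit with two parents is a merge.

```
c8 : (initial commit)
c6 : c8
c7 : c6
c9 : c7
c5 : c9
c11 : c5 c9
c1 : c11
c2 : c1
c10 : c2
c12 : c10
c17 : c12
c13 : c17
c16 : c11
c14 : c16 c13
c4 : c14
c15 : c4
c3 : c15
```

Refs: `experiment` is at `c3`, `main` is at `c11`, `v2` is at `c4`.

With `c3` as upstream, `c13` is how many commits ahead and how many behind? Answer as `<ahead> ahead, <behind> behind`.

0 ahead, 5 behind

Reachable from c13: {c1, c10, c11, c12, c13, c17, c2, c5, c6, c7, c8, c9}.
Reachable from c3: {c1, c10, c11, c12, c13, c14, c15, c16, c17, c2, c3, c4, c5, c6, c7, c8, c9}.
Only in c13's history (ahead): {} — 0.
Only in c3's history (behind): {c14, c15, c16, c3, c4} — 5.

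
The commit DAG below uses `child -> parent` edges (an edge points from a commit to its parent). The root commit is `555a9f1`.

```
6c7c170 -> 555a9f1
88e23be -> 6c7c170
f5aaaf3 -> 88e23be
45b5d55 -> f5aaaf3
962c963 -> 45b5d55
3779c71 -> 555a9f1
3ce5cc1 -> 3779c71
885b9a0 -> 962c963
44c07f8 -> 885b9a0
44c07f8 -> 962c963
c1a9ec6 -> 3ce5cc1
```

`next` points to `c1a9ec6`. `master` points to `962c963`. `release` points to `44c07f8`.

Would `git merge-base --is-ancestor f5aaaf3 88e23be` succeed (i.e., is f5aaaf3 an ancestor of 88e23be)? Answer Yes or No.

Ancestors of 88e23be: {555a9f1, 6c7c170, 88e23be}.
f5aaaf3 is not in that set, so it is not an ancestor of 88e23be.

No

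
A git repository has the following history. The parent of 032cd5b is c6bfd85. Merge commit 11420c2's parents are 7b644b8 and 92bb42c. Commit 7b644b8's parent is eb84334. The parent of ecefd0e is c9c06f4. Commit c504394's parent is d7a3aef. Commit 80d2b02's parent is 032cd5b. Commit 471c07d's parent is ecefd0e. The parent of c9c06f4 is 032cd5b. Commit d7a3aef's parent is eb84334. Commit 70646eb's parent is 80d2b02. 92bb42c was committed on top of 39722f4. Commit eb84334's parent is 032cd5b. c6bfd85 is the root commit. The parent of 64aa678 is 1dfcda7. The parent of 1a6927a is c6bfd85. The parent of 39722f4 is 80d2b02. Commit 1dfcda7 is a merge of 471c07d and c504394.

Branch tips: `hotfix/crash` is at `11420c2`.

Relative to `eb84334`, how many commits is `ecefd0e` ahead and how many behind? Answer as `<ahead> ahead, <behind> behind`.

2 ahead, 1 behind

Reachable from ecefd0e: {032cd5b, c6bfd85, c9c06f4, ecefd0e}.
Reachable from eb84334: {032cd5b, c6bfd85, eb84334}.
Only in ecefd0e's history (ahead): {c9c06f4, ecefd0e} — 2.
Only in eb84334's history (behind): {eb84334} — 1.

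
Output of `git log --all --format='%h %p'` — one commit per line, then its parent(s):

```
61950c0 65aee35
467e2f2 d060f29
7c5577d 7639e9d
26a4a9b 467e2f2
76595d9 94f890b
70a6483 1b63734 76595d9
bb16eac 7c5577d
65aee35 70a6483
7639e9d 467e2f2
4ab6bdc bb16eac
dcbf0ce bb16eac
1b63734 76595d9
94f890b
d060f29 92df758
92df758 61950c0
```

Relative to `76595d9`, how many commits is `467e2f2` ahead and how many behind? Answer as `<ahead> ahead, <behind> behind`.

7 ahead, 0 behind

Reachable from 467e2f2: {1b63734, 467e2f2, 61950c0, 65aee35, 70a6483, 76595d9, 92df758, 94f890b, d060f29}.
Reachable from 76595d9: {76595d9, 94f890b}.
Only in 467e2f2's history (ahead): {1b63734, 467e2f2, 61950c0, 65aee35, 70a6483, 92df758, d060f29} — 7.
Only in 76595d9's history (behind): {} — 0.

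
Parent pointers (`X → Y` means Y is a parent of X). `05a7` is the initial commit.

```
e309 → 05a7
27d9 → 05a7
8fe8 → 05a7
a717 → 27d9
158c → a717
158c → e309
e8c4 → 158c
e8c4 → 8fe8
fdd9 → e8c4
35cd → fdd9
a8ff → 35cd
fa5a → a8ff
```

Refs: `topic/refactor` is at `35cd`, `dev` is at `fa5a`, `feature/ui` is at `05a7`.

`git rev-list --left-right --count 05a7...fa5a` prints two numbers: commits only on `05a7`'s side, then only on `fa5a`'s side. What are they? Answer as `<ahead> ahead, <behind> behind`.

0 ahead, 10 behind

Reachable from 05a7: {05a7}.
Reachable from fa5a: {05a7, 158c, 27d9, 35cd, 8fe8, a717, a8ff, e309, e8c4, fa5a, fdd9}.
Only in 05a7's history (ahead): {} — 0.
Only in fa5a's history (behind): {158c, 27d9, 35cd, 8fe8, a717, a8ff, e309, e8c4, fa5a, fdd9} — 10.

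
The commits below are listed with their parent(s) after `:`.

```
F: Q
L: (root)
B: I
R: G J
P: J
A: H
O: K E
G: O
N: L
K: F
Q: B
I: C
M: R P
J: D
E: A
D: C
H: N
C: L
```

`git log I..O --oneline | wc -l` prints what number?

Reachable from O: {A, B, C, E, F, H, I, K, L, N, O, Q}.
Reachable from I: {C, I, L}.
In O's history but not I's: {A, B, E, F, H, K, N, O, Q} — 9 commits.

9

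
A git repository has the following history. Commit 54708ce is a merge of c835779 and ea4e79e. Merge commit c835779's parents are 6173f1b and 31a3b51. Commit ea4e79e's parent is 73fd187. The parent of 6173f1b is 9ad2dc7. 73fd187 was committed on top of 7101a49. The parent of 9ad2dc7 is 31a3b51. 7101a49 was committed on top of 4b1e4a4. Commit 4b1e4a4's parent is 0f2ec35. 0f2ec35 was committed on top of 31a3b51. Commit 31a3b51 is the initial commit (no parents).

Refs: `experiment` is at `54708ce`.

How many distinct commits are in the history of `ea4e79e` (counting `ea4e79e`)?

Walking parent pointers from ea4e79e: reachable set = {0f2ec35, 31a3b51, 4b1e4a4, 7101a49, 73fd187, ea4e79e}.
That is 6 commits.

6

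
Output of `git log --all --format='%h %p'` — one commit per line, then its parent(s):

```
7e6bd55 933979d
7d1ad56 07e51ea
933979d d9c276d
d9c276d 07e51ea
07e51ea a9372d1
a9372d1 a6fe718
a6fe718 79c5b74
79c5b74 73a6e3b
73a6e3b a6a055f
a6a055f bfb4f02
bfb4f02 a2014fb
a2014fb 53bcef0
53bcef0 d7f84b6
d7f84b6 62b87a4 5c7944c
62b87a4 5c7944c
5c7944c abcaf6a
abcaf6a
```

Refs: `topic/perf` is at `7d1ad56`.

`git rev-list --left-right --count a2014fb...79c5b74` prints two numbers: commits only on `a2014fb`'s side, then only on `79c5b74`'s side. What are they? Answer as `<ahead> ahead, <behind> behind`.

0 ahead, 4 behind

Reachable from a2014fb: {53bcef0, 5c7944c, 62b87a4, a2014fb, abcaf6a, d7f84b6}.
Reachable from 79c5b74: {53bcef0, 5c7944c, 62b87a4, 73a6e3b, 79c5b74, a2014fb, a6a055f, abcaf6a, bfb4f02, d7f84b6}.
Only in a2014fb's history (ahead): {} — 0.
Only in 79c5b74's history (behind): {73a6e3b, 79c5b74, a6a055f, bfb4f02} — 4.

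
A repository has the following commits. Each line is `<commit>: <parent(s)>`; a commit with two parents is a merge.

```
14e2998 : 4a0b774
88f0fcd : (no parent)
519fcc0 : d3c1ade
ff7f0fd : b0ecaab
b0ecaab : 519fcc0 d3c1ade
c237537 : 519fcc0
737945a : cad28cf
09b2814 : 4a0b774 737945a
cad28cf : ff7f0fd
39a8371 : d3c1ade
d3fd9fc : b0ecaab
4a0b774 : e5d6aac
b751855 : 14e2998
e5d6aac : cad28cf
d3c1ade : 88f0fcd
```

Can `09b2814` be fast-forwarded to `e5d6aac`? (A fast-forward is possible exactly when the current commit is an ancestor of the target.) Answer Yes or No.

A fast-forward from 09b2814 to e5d6aac is possible iff 09b2814 is an ancestor of e5d6aac.
Ancestors of e5d6aac: {519fcc0, 88f0fcd, b0ecaab, cad28cf, d3c1ade, e5d6aac, ff7f0fd}.
09b2814 is not among them, so fast-forward is not possible.

No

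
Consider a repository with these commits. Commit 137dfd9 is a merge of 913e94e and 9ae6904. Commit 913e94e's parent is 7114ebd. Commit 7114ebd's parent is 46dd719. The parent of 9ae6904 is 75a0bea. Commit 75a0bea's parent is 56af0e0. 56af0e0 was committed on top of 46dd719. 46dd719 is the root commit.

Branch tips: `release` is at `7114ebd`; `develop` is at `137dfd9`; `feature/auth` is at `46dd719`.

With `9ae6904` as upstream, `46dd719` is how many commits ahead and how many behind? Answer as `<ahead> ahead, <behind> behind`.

0 ahead, 3 behind

Reachable from 46dd719: {46dd719}.
Reachable from 9ae6904: {46dd719, 56af0e0, 75a0bea, 9ae6904}.
Only in 46dd719's history (ahead): {} — 0.
Only in 9ae6904's history (behind): {56af0e0, 75a0bea, 9ae6904} — 3.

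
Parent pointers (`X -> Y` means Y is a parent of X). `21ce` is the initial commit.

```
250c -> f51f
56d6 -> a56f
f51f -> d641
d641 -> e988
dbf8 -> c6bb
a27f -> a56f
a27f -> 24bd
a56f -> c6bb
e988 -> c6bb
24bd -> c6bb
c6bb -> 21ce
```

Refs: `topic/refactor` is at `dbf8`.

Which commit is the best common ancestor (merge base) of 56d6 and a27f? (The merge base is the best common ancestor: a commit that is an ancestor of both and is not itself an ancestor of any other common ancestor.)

Ancestors of 56d6: {21ce, 56d6, a56f, c6bb}.
Ancestors of a27f: {21ce, 24bd, a27f, a56f, c6bb}.
Common ancestors: {21ce, a56f, c6bb}.
Among these, a56f is not an ancestor of any other common ancestor — it is the merge base.

a56f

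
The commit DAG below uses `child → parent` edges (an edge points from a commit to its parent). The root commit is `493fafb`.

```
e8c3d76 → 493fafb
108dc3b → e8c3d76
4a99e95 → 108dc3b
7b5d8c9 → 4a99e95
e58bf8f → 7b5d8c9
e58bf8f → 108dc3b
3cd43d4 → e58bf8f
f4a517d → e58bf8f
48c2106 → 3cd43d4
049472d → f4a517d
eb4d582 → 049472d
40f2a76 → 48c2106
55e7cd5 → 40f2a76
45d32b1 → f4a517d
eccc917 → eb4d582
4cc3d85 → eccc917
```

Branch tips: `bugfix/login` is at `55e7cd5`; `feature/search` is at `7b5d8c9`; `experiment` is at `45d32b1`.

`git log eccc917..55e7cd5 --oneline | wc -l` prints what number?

4

Reachable from 55e7cd5: {108dc3b, 3cd43d4, 40f2a76, 48c2106, 493fafb, 4a99e95, 55e7cd5, 7b5d8c9, e58bf8f, e8c3d76}.
Reachable from eccc917: {049472d, 108dc3b, 493fafb, 4a99e95, 7b5d8c9, e58bf8f, e8c3d76, eb4d582, eccc917, f4a517d}.
In 55e7cd5's history but not eccc917's: {3cd43d4, 40f2a76, 48c2106, 55e7cd5} — 4 commits.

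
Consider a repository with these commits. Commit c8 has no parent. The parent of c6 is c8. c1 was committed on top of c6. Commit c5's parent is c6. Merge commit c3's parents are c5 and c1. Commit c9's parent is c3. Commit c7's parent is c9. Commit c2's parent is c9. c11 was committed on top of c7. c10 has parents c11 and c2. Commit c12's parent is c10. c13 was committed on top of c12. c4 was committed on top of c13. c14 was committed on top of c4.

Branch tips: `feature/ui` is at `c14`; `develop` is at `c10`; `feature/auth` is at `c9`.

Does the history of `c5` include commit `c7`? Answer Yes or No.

Ancestors of c5: {c5, c6, c8}.
c7 is not in that set, so it is not an ancestor of c5.

No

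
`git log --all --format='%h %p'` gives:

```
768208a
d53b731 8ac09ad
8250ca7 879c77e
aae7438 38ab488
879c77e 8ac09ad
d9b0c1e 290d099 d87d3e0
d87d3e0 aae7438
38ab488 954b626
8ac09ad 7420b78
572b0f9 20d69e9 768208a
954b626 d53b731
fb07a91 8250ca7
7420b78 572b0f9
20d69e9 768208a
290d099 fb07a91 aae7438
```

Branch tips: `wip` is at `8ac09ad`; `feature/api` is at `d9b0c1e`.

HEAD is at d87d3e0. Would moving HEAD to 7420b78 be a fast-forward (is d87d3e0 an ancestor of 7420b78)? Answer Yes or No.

A fast-forward from d87d3e0 to 7420b78 is possible iff d87d3e0 is an ancestor of 7420b78.
Ancestors of 7420b78: {20d69e9, 572b0f9, 7420b78, 768208a}.
d87d3e0 is not among them, so fast-forward is not possible.

No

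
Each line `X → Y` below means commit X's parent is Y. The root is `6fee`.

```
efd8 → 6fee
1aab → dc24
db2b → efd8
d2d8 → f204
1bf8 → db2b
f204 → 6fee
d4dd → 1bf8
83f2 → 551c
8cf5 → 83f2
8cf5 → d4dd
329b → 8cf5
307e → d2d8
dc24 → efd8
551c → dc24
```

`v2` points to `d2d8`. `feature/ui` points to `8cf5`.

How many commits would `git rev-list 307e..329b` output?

Reachable from 329b: {1bf8, 329b, 551c, 6fee, 83f2, 8cf5, d4dd, db2b, dc24, efd8}.
Reachable from 307e: {307e, 6fee, d2d8, f204}.
In 329b's history but not 307e's: {1bf8, 329b, 551c, 83f2, 8cf5, d4dd, db2b, dc24, efd8} — 9 commits.

9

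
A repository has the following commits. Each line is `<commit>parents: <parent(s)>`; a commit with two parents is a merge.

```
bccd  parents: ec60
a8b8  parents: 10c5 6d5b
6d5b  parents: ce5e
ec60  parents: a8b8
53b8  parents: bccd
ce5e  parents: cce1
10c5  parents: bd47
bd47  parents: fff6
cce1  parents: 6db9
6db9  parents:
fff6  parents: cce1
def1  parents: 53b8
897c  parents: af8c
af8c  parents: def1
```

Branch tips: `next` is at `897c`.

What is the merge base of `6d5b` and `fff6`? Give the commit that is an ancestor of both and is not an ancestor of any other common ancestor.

cce1

Ancestors of 6d5b: {6d5b, 6db9, cce1, ce5e}.
Ancestors of fff6: {6db9, cce1, fff6}.
Common ancestors: {6db9, cce1}.
Among these, cce1 is not an ancestor of any other common ancestor — it is the merge base.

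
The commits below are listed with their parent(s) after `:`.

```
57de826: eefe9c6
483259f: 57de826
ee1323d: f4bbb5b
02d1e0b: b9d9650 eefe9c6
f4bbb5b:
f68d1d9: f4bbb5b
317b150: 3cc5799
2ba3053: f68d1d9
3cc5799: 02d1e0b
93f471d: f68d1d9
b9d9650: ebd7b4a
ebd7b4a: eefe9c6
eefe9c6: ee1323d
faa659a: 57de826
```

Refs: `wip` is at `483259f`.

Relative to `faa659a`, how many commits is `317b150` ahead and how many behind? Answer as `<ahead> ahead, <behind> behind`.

Reachable from 317b150: {02d1e0b, 317b150, 3cc5799, b9d9650, ebd7b4a, ee1323d, eefe9c6, f4bbb5b}.
Reachable from faa659a: {57de826, ee1323d, eefe9c6, f4bbb5b, faa659a}.
Only in 317b150's history (ahead): {02d1e0b, 317b150, 3cc5799, b9d9650, ebd7b4a} — 5.
Only in faa659a's history (behind): {57de826, faa659a} — 2.

5 ahead, 2 behind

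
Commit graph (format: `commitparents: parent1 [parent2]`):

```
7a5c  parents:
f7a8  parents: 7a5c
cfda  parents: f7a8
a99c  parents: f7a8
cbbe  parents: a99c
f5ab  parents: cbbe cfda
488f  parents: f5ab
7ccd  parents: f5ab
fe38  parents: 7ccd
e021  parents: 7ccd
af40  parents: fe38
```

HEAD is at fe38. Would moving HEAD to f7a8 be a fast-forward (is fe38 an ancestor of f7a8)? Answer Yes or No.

A fast-forward from fe38 to f7a8 is possible iff fe38 is an ancestor of f7a8.
Ancestors of f7a8: {7a5c, f7a8}.
fe38 is not among them, so fast-forward is not possible.

No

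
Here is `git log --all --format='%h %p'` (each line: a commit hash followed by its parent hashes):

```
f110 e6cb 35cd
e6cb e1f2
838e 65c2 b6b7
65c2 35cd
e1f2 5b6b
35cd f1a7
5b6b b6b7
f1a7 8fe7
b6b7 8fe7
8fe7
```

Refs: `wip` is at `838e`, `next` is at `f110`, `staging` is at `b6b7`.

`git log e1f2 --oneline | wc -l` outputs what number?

4

Walking parent pointers from e1f2: reachable set = {5b6b, 8fe7, b6b7, e1f2}.
That is 4 commits.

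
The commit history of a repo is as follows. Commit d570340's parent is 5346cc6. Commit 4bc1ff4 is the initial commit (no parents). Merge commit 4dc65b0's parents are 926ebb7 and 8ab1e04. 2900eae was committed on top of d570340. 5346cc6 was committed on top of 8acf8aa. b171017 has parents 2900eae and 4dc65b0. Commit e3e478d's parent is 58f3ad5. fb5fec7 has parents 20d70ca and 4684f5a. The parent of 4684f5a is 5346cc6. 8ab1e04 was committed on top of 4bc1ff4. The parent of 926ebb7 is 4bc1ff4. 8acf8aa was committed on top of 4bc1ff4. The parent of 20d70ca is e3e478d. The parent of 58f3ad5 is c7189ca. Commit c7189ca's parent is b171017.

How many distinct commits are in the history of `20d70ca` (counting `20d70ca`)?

13

Walking parent pointers from 20d70ca: reachable set = {20d70ca, 2900eae, 4bc1ff4, 4dc65b0, 5346cc6, 58f3ad5, 8ab1e04, 8acf8aa, 926ebb7, b171017, c7189ca, d570340, e3e478d}.
That is 13 commits.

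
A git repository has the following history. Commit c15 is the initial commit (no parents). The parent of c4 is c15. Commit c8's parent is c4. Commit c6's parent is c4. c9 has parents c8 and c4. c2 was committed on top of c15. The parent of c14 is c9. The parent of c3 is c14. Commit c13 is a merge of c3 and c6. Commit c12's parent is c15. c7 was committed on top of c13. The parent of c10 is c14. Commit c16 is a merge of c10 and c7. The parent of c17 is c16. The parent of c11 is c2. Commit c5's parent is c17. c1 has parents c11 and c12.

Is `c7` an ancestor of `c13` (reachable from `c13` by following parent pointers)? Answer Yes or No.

Ancestors of c13: {c13, c14, c15, c3, c4, c6, c8, c9}.
c7 is not in that set, so it is not an ancestor of c13.

No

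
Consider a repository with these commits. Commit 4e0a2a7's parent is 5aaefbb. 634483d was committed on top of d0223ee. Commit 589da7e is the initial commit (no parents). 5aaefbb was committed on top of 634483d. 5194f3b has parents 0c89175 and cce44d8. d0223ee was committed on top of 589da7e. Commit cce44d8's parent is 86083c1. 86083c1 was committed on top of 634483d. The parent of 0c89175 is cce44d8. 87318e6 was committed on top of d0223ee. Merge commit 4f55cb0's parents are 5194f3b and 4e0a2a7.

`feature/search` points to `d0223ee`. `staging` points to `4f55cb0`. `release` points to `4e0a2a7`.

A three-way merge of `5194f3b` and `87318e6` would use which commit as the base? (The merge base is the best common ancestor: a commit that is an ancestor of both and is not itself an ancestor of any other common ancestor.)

d0223ee

Ancestors of 5194f3b: {0c89175, 5194f3b, 589da7e, 634483d, 86083c1, cce44d8, d0223ee}.
Ancestors of 87318e6: {589da7e, 87318e6, d0223ee}.
Common ancestors: {589da7e, d0223ee}.
Among these, d0223ee is not an ancestor of any other common ancestor — it is the merge base.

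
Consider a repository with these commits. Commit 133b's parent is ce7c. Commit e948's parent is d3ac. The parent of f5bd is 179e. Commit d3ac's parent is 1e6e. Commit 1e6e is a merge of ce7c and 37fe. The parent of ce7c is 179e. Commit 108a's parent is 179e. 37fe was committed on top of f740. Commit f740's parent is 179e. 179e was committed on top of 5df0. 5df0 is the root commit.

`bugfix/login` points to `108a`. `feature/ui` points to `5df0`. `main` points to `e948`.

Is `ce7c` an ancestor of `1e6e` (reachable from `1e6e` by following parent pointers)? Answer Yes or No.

Yes

Ancestors of 1e6e (commits reachable by following parents): {179e, 1e6e, 37fe, 5df0, ce7c, f740}.
ce7c is in that set, so it is an ancestor of 1e6e.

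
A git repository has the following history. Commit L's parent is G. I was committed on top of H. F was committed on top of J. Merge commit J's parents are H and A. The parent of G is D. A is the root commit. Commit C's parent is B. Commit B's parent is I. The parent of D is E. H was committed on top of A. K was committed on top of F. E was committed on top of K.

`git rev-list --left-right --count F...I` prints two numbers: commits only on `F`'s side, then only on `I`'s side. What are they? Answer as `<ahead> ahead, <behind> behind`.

Reachable from F: {A, F, H, J}.
Reachable from I: {A, H, I}.
Only in F's history (ahead): {F, J} — 2.
Only in I's history (behind): {I} — 1.

2 ahead, 1 behind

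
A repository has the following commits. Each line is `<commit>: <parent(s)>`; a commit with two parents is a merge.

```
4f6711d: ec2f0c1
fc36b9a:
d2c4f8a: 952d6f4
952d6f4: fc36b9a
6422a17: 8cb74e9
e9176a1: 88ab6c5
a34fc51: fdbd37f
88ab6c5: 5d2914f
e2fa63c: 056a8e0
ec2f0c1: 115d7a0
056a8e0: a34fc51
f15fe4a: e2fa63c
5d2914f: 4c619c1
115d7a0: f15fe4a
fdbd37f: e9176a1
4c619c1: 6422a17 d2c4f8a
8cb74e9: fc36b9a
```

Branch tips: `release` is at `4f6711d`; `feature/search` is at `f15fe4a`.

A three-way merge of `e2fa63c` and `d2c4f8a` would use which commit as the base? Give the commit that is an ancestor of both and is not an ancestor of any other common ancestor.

Ancestors of e2fa63c: {056a8e0, 4c619c1, 5d2914f, 6422a17, 88ab6c5, 8cb74e9, 952d6f4, a34fc51, d2c4f8a, e2fa63c, e9176a1, fc36b9a, fdbd37f}.
Ancestors of d2c4f8a: {952d6f4, d2c4f8a, fc36b9a}.
Common ancestors: {952d6f4, d2c4f8a, fc36b9a}.
Among these, d2c4f8a is not an ancestor of any other common ancestor — it is the merge base.

d2c4f8a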